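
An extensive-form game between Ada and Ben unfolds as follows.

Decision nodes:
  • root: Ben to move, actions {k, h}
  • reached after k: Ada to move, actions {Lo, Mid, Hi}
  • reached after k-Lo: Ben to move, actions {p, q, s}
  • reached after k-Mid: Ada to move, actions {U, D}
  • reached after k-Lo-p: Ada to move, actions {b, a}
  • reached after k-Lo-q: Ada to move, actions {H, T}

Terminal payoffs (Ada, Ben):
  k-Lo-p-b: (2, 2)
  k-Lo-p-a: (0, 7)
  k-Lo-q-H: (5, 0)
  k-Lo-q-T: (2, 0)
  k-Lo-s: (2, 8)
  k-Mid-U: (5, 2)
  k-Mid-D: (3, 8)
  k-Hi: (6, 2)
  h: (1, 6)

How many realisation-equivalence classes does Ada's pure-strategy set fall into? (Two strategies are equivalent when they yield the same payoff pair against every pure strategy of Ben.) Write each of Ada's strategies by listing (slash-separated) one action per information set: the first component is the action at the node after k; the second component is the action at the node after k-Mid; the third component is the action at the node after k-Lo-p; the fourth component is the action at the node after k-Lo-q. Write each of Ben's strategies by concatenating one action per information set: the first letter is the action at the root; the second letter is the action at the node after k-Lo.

Ada has 24 pure strategies: Lo/U/b/H, Lo/U/b/T, Lo/U/a/H, Lo/U/a/T, Lo/D/b/H, Lo/D/b/T, Lo/D/a/H, Lo/D/a/T, Mid/U/b/H, Mid/U/b/T, Mid/U/a/H, Mid/U/a/T, Mid/D/b/H, Mid/D/b/T, Mid/D/a/H, Mid/D/a/T, Hi/U/b/H, Hi/U/b/T, Hi/U/a/H, Hi/U/a/T, Hi/D/b/H, Hi/D/b/T, Hi/D/a/H, Hi/D/a/T. Columns: kp, kq, ks, hp, hq, hs.
{Lo/U/b/H, Lo/D/b/H} → row (2,2) (5,0) (2,8) (1,6) (1,6) (1,6)
{Lo/U/b/T, Lo/D/b/T} → row (2,2) (2,0) (2,8) (1,6) (1,6) (1,6)
{Lo/U/a/H, Lo/D/a/H} → row (0,7) (5,0) (2,8) (1,6) (1,6) (1,6)
{Lo/U/a/T, Lo/D/a/T} → row (0,7) (2,0) (2,8) (1,6) (1,6) (1,6)
{Mid/U/b/H, Mid/U/b/T, Mid/U/a/H, Mid/U/a/T} → row (5,2) (5,2) (5,2) (1,6) (1,6) (1,6)
{Mid/D/b/H, Mid/D/b/T, Mid/D/a/H, Mid/D/a/T} → row (3,8) (3,8) (3,8) (1,6) (1,6) (1,6)
{Hi/U/b/H, Hi/U/b/T, Hi/U/a/H, Hi/U/a/T, Hi/D/b/H, Hi/D/b/T, Hi/D/a/H, Hi/D/a/T} → row (6,2) (6,2) (6,2) (1,6) (1,6) (1,6)
That's 7 distinct rows out of 24 strategies.

7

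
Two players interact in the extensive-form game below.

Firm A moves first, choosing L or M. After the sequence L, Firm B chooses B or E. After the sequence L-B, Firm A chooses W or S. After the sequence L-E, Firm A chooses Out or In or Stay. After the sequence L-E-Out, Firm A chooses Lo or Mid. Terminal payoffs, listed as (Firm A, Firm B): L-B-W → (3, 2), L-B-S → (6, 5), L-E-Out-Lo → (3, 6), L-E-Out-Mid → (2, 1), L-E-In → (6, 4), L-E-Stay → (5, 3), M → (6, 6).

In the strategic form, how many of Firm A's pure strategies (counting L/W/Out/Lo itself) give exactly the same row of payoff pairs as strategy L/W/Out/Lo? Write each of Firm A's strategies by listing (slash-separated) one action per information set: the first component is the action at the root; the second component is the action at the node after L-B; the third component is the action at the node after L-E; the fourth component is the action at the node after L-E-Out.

Row for L/W/Out/Lo (columns B, E): (3,2) (3,6).
Every one of Firm A's information sets is on the play path for some reply by Firm B when Firm A follows L/W/Out/Lo.
Changing the action at any of them therefore changes at least one column, so only L/W/Out/Lo itself gives this row.

1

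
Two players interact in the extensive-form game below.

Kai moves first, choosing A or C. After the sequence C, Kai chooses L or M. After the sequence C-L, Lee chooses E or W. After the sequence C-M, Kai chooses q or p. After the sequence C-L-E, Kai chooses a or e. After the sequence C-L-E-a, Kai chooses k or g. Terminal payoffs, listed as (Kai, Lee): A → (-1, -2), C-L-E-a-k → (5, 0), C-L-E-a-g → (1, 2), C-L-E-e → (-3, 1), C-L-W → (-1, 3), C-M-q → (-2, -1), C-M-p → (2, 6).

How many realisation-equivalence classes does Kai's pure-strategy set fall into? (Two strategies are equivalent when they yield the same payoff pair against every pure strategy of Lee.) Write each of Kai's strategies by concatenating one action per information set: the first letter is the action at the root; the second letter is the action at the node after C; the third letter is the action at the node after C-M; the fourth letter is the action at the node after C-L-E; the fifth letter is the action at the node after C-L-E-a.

Kai has 32 pure strategies: ALqak, ALqag, ALqek, ALqeg, ALpak, ALpag, ALpek, ALpeg, AMqak, AMqag, AMqek, AMqeg, AMpak, AMpag, AMpek, AMpeg, CLqak, CLqag, CLqek, CLqeg, CLpak, CLpag, CLpek, CLpeg, CMqak, CMqag, CMqek, CMqeg, CMpak, CMpag, CMpek, CMpeg. Columns: E, W.
{ALqak, ALqag, ALqek, ALqeg, ALpak, ALpag, ALpek, ALpeg, AMqak, AMqag, AMqek, AMqeg, AMpak, AMpag, AMpek, AMpeg} → row (-1,-2) (-1,-2)
{CLqak, CLpak} → row (5,0) (-1,3)
{CLqag, CLpag} → row (1,2) (-1,3)
{CLqek, CLqeg, CLpek, CLpeg} → row (-3,1) (-1,3)
{CMqak, CMqag, CMqek, CMqeg} → row (-2,-1) (-2,-1)
{CMpak, CMpag, CMpek, CMpeg} → row (2,6) (2,6)
That's 6 distinct rows out of 32 strategies.

6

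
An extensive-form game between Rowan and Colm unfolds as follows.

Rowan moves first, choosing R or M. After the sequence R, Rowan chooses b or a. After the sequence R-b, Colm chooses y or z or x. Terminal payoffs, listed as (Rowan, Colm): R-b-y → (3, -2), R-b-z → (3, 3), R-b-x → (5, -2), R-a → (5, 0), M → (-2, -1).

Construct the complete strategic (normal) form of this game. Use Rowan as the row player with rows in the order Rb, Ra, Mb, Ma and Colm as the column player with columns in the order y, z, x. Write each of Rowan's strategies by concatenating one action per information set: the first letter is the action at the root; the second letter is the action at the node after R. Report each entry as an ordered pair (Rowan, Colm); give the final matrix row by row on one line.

Rb: (3,-2) (3,3) (5,-2) | Ra: (5,0) (5,0) (5,0) | Mb: (-2,-1) (-2,-1) (-2,-1) | Ma: (-2,-1) (-2,-1) (-2,-1)

            y        z        x
  Rb   (3,-2)    (3,3)   (5,-2)
  Ra    (5,0)    (5,0)    (5,0)
  Mb  (-2,-1)  (-2,-1)  (-2,-1)
  Ma  (-2,-1)  (-2,-1)  (-2,-1)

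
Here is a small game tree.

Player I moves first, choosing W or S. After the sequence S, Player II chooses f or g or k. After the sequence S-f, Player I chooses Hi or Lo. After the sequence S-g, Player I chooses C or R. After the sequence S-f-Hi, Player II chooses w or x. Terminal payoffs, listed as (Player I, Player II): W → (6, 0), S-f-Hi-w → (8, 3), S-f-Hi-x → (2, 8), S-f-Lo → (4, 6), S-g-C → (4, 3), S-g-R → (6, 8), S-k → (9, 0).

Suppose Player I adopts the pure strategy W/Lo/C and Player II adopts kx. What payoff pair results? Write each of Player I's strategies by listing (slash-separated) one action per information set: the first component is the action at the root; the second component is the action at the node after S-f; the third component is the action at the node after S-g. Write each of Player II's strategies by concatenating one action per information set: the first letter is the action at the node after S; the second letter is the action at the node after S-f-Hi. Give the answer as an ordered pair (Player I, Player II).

(6, 0)

Trace the play path from the root:
  Player I plays W
→ terminal payoff (6, 0).
(Player I's choice at the node after S-f is never reached on this path, so it doesn't affect the outcome.)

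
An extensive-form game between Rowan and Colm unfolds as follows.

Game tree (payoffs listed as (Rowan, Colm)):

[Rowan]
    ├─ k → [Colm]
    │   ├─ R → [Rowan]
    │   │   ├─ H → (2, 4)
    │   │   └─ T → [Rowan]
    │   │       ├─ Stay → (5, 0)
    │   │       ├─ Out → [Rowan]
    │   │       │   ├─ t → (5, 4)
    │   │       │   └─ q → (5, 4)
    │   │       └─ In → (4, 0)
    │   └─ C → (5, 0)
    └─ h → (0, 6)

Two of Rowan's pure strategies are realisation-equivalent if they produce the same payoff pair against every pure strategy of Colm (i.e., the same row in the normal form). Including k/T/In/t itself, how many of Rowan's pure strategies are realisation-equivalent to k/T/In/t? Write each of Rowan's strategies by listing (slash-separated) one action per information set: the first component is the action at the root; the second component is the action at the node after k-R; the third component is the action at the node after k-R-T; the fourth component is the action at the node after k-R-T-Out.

Row for k/T/In/t (columns R, C): (4,0) (5,0).
Under k/T/In/t, Rowan's choice at the node after k-R-T-Out can never be reached regardless of what Colm does, so varying those choices leaves every outcome unchanged.
Holding the reachable choices fixed and varying the unreachable one freely already gives 2 equivalent strategies.
No other strategy reproduces this row, so those 2 are the full class: k/T/In/t, k/T/In/q.

2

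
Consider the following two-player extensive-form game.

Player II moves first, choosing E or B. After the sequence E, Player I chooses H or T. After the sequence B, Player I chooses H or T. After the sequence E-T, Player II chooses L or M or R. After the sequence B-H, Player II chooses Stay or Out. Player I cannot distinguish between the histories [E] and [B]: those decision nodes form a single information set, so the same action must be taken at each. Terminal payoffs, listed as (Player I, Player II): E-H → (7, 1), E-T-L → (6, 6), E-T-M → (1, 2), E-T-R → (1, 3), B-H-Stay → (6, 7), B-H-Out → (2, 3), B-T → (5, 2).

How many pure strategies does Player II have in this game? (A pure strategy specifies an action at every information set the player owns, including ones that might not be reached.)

12

Player II owns the root with actions {E, B} — two choices.
Player II owns the node after E-T with actions {L, M, R} — three choices.
Player II owns the node after B-H with actions {Stay, Out} — two choices.
A pure strategy fixes one action at each information set independently, so the count is the product 2 × 3 × 2 = 12.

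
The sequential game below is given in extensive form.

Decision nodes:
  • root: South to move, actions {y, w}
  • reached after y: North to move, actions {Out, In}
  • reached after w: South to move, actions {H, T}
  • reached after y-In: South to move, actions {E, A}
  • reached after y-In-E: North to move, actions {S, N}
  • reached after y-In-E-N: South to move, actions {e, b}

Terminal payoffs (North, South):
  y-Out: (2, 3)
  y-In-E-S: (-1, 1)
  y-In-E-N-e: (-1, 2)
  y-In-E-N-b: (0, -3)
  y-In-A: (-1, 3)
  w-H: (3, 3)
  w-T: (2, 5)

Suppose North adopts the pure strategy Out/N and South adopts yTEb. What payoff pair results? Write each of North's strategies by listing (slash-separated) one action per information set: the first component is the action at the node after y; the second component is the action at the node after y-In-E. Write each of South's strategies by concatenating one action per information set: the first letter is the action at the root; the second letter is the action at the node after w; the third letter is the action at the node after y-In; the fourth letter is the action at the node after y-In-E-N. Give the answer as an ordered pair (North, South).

Trace the play path from the root:
  South plays y
  North plays Out at [y]
→ terminal payoff (2, 3).
(North's choice at the node after y-In-E is never reached on this path, so it doesn't affect the outcome.)

(2, 3)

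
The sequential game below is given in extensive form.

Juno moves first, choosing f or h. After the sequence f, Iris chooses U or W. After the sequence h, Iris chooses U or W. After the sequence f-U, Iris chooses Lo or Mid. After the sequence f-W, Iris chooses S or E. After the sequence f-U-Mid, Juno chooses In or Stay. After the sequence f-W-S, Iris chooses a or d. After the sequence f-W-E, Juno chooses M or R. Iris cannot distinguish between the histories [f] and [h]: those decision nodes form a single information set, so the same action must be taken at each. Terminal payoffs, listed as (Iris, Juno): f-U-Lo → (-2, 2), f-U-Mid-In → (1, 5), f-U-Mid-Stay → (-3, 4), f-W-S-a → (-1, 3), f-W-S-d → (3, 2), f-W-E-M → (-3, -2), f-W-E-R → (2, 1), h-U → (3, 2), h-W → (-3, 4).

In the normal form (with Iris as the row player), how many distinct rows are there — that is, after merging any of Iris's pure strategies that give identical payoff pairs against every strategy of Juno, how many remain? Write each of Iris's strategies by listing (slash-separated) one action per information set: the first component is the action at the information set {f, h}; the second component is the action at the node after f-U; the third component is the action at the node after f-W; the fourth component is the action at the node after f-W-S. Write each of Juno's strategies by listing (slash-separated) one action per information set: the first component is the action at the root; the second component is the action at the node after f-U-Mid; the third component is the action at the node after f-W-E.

5

Iris has 16 pure strategies: U/Lo/S/a, U/Lo/S/d, U/Lo/E/a, U/Lo/E/d, U/Mid/S/a, U/Mid/S/d, U/Mid/E/a, U/Mid/E/d, W/Lo/S/a, W/Lo/S/d, W/Lo/E/a, W/Lo/E/d, W/Mid/S/a, W/Mid/S/d, W/Mid/E/a, W/Mid/E/d. Columns: f/In/M, f/In/R, f/Stay/M, f/Stay/R, h/In/M, h/In/R, h/Stay/M, h/Stay/R.
{U/Lo/S/a, U/Lo/S/d, U/Lo/E/a, U/Lo/E/d} → row (-2,2) (-2,2) (-2,2) (-2,2) (3,2) (3,2) (3,2) (3,2)
{U/Mid/S/a, U/Mid/S/d, U/Mid/E/a, U/Mid/E/d} → row (1,5) (1,5) (-3,4) (-3,4) (3,2) (3,2) (3,2) (3,2)
{W/Lo/S/a, W/Mid/S/a} → row (-1,3) (-1,3) (-1,3) (-1,3) (-3,4) (-3,4) (-3,4) (-3,4)
{W/Lo/S/d, W/Mid/S/d} → row (3,2) (3,2) (3,2) (3,2) (-3,4) (-3,4) (-3,4) (-3,4)
{W/Lo/E/a, W/Lo/E/d, W/Mid/E/a, W/Mid/E/d} → row (-3,-2) (2,1) (-3,-2) (2,1) (-3,4) (-3,4) (-3,4) (-3,4)
That's 5 distinct rows out of 16 strategies.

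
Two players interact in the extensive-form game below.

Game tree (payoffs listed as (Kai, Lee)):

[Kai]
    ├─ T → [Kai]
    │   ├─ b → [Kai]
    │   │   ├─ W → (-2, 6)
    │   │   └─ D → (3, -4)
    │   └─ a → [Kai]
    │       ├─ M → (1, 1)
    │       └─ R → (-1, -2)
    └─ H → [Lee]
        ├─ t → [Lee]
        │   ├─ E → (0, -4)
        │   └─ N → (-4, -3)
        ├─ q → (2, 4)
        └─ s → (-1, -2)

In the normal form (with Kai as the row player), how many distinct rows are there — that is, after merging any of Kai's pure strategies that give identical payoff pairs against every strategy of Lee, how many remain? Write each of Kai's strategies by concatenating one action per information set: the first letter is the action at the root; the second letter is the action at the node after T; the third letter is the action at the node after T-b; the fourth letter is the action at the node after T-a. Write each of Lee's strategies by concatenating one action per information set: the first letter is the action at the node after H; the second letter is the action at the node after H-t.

Kai has 16 pure strategies: TbWM, TbWR, TbDM, TbDR, TaWM, TaWR, TaDM, TaDR, HbWM, HbWR, HbDM, HbDR, HaWM, HaWR, HaDM, HaDR. Columns: tE, tN, qE, qN, sE, sN.
{TbWM, TbWR} → row (-2,6) (-2,6) (-2,6) (-2,6) (-2,6) (-2,6)
{TbDM, TbDR} → row (3,-4) (3,-4) (3,-4) (3,-4) (3,-4) (3,-4)
{TaWM, TaDM} → row (1,1) (1,1) (1,1) (1,1) (1,1) (1,1)
{TaWR, TaDR} → row (-1,-2) (-1,-2) (-1,-2) (-1,-2) (-1,-2) (-1,-2)
{HbWM, HbWR, HbDM, HbDR, HaWM, HaWR, HaDM, HaDR} → row (0,-4) (-4,-3) (2,4) (2,4) (-1,-2) (-1,-2)
That's 5 distinct rows out of 16 strategies.

5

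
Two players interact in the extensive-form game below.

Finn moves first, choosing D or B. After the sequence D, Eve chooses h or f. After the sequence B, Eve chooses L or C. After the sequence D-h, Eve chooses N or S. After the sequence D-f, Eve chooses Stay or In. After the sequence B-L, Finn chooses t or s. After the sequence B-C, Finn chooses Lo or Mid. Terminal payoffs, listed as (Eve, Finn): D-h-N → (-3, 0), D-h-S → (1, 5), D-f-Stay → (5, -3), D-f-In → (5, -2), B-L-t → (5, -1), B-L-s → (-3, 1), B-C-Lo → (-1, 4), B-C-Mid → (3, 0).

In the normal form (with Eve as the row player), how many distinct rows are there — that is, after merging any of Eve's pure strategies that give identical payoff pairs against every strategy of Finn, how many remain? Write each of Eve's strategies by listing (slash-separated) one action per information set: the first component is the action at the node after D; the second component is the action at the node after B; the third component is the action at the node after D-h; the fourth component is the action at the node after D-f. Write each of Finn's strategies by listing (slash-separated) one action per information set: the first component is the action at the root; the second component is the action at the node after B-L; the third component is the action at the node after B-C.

8

Eve has 16 pure strategies: h/L/N/Stay, h/L/N/In, h/L/S/Stay, h/L/S/In, h/C/N/Stay, h/C/N/In, h/C/S/Stay, h/C/S/In, f/L/N/Stay, f/L/N/In, f/L/S/Stay, f/L/S/In, f/C/N/Stay, f/C/N/In, f/C/S/Stay, f/C/S/In. Columns: D/t/Lo, D/t/Mid, D/s/Lo, D/s/Mid, B/t/Lo, B/t/Mid, B/s/Lo, B/s/Mid.
{h/L/N/Stay, h/L/N/In} → row (-3,0) (-3,0) (-3,0) (-3,0) (5,-1) (5,-1) (-3,1) (-3,1)
{h/L/S/Stay, h/L/S/In} → row (1,5) (1,5) (1,5) (1,5) (5,-1) (5,-1) (-3,1) (-3,1)
{h/C/N/Stay, h/C/N/In} → row (-3,0) (-3,0) (-3,0) (-3,0) (-1,4) (3,0) (-1,4) (3,0)
{h/C/S/Stay, h/C/S/In} → row (1,5) (1,5) (1,5) (1,5) (-1,4) (3,0) (-1,4) (3,0)
{f/L/N/Stay, f/L/S/Stay} → row (5,-3) (5,-3) (5,-3) (5,-3) (5,-1) (5,-1) (-3,1) (-3,1)
{f/L/N/In, f/L/S/In} → row (5,-2) (5,-2) (5,-2) (5,-2) (5,-1) (5,-1) (-3,1) (-3,1)
{f/C/N/Stay, f/C/S/Stay} → row (5,-3) (5,-3) (5,-3) (5,-3) (-1,4) (3,0) (-1,4) (3,0)
{f/C/N/In, f/C/S/In} → row (5,-2) (5,-2) (5,-2) (5,-2) (-1,4) (3,0) (-1,4) (3,0)
That's 8 distinct rows out of 16 strategies.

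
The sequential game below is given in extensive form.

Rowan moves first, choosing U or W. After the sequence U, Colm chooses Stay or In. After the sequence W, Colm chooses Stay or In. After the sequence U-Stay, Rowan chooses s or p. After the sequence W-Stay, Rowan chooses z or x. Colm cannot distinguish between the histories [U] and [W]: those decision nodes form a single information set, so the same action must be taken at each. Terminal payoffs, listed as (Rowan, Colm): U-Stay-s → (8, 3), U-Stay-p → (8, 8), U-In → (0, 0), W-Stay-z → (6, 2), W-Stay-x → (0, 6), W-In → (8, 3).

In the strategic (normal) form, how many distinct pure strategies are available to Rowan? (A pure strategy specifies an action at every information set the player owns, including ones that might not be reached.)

Rowan owns the root with actions {U, W} — two choices.
Rowan owns the node after U-Stay with actions {s, p} — two choices.
Rowan owns the node after W-Stay with actions {z, x} — two choices.
A pure strategy fixes one action at each information set independently, so the count is the product 2 × 2 × 2 = 8.
(For reference, Colm has 2 pure strategies, giving a 8×2 normal-form matrix.)

8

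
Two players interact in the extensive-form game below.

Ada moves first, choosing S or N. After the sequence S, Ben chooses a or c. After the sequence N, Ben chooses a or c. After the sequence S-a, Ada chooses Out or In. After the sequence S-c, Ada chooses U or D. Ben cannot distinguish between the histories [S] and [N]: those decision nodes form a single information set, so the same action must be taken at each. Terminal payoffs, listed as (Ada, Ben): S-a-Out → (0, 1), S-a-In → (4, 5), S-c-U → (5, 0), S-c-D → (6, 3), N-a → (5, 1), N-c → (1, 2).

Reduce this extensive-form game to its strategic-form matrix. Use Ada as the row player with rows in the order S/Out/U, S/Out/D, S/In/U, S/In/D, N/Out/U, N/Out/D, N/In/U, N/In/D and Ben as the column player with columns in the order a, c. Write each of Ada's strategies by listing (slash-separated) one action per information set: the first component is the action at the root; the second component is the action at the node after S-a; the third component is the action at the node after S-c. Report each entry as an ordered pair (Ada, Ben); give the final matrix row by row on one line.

               a        c
S/Out/U    (0,1)    (5,0)
S/Out/D    (0,1)    (6,3)
 S/In/U    (4,5)    (5,0)
 S/In/D    (4,5)    (6,3)
N/Out/U    (5,1)    (1,2)
N/Out/D    (5,1)    (1,2)
 N/In/U    (5,1)    (1,2)
 N/In/D    (5,1)    (1,2)

S/Out/U: (0,1) (5,0) | S/Out/D: (0,1) (6,3) | S/In/U: (4,5) (5,0) | S/In/D: (4,5) (6,3) | N/Out/U: (5,1) (1,2) | N/Out/D: (5,1) (1,2) | N/In/U: (5,1) (1,2) | N/In/D: (5,1) (1,2)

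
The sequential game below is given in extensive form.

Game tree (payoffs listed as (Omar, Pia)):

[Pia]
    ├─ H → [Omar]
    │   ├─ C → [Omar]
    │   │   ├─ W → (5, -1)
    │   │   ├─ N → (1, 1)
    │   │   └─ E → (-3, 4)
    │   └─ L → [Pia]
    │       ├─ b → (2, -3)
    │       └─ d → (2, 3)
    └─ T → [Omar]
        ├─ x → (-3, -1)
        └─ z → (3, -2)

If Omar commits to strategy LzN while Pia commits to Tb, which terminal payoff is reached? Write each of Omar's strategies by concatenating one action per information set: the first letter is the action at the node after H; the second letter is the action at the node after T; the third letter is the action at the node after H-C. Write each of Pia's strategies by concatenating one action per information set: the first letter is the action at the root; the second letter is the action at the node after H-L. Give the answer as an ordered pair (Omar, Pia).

(3, -2)

Trace the play path from the root:
  Pia plays T
  Omar plays z at [T]
→ terminal payoff (3, -2).
(Omar's choice at the node after H is never reached on this path, so it doesn't affect the outcome.)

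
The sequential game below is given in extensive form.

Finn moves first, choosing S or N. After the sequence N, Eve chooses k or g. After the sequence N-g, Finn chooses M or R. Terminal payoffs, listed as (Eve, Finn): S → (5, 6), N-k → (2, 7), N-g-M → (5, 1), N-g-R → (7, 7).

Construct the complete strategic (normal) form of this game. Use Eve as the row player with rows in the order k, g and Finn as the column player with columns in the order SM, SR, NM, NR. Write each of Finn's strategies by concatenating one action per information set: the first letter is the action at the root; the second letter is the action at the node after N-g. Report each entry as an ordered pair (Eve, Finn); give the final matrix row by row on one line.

Row k: SM→(5,6), SR→(5,6), NM→(2,7), NR→(2,7)
Row g: SM→(5,6), SR→(5,6), NM→(5,1), NR→(7,7)

k: (5,6) (5,6) (2,7) (2,7) | g: (5,6) (5,6) (5,1) (7,7)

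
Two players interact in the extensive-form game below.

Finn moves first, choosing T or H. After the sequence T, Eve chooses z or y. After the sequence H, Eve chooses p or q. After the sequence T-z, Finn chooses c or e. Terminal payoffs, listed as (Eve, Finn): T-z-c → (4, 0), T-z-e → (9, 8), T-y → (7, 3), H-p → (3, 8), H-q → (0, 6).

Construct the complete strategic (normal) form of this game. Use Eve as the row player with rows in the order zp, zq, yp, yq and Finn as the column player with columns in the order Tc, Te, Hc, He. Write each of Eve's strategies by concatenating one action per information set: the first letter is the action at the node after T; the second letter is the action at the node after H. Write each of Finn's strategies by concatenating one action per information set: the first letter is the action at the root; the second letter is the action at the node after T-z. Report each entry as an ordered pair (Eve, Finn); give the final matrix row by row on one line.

zp: (4,0) (9,8) (3,8) (3,8) | zq: (4,0) (9,8) (0,6) (0,6) | yp: (7,3) (7,3) (3,8) (3,8) | yq: (7,3) (7,3) (0,6) (0,6)

           Tc       Te       Hc       He
  zp    (4,0)    (9,8)    (3,8)    (3,8)
  zq    (4,0)    (9,8)    (0,6)    (0,6)
  yp    (7,3)    (7,3)    (3,8)    (3,8)
  yq    (7,3)    (7,3)    (0,6)    (0,6)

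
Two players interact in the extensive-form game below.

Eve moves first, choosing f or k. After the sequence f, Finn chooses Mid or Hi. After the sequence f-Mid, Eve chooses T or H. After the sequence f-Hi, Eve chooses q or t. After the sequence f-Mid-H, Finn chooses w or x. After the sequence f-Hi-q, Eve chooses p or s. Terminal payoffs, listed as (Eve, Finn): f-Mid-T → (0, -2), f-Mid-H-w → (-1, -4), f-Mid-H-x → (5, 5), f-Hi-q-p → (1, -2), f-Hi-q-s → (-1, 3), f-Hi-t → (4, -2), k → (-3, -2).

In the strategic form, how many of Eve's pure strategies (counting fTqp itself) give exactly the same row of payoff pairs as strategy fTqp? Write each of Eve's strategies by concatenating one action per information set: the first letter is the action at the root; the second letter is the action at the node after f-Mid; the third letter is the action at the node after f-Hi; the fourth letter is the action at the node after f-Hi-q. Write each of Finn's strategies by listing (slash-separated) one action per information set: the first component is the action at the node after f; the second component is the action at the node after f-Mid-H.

Row for fTqp (columns Mid/w, Mid/x, Hi/w, Hi/x): (0,-2) (0,-2) (1,-2) (1,-2).
Every one of Eve's information sets is on the play path for some reply by Finn when Eve follows fTqp.
Changing the action at any of them therefore changes at least one column, so only fTqp itself gives this row.

1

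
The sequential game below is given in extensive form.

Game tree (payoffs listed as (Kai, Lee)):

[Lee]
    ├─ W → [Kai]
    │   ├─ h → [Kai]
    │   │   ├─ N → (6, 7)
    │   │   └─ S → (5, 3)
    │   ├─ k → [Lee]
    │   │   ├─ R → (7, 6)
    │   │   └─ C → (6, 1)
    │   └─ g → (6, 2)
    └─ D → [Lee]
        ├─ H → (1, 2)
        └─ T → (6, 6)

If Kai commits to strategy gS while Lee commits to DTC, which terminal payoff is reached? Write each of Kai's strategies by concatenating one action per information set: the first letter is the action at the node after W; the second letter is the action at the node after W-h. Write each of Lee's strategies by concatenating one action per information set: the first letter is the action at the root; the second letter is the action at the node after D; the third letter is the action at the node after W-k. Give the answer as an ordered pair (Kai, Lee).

(6, 6)

Trace the play path from the root:
  Lee plays D
  Lee plays T at [D]
→ terminal payoff (6, 6).
(Kai's choice at the node after W is never reached on this path, so it doesn't affect the outcome.)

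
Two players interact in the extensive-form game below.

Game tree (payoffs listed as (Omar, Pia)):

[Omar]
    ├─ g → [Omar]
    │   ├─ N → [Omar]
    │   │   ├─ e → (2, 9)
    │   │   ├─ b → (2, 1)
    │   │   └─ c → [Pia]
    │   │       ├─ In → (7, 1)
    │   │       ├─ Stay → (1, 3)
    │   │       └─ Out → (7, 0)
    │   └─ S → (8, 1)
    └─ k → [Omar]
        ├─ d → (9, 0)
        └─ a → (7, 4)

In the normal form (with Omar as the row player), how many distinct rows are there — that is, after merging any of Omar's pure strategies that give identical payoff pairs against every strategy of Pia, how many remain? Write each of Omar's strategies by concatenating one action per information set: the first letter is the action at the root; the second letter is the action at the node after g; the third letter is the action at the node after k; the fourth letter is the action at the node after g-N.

Omar has 24 pure strategies: gNde, gNdb, gNdc, gNae, gNab, gNac, gSde, gSdb, gSdc, gSae, gSab, gSac, kNde, kNdb, kNdc, kNae, kNab, kNac, kSde, kSdb, kSdc, kSae, kSab, kSac. Columns: In, Stay, Out.
{gNde, gNae} → row (2,9) (2,9) (2,9)
{gNdb, gNab} → row (2,1) (2,1) (2,1)
{gNdc, gNac} → row (7,1) (1,3) (7,0)
{gSde, gSdb, gSdc, gSae, gSab, gSac} → row (8,1) (8,1) (8,1)
{kNde, kNdb, kNdc, kSde, kSdb, kSdc} → row (9,0) (9,0) (9,0)
{kNae, kNab, kNac, kSae, kSab, kSac} → row (7,4) (7,4) (7,4)
That's 6 distinct rows out of 24 strategies.

6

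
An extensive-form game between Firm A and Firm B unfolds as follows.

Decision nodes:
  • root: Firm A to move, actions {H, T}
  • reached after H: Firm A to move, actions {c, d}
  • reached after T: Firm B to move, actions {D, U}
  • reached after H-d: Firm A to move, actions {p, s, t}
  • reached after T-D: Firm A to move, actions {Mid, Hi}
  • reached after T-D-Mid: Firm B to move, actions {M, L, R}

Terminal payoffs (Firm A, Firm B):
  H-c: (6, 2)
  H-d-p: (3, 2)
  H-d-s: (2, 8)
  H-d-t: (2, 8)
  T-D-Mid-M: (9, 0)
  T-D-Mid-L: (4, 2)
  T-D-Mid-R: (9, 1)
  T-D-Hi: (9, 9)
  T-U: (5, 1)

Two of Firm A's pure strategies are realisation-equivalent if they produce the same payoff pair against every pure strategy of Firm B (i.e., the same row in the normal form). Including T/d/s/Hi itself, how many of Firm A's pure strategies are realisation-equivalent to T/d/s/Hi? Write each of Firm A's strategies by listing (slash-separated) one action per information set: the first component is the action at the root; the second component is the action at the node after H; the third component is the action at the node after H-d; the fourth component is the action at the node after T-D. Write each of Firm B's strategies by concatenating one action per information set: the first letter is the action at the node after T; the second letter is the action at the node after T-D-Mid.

6

Row for T/d/s/Hi (columns DM, DL, DR, UM, UL, UR): (9,9) (9,9) (9,9) (5,1) (5,1) (5,1).
Under T/d/s/Hi, Firm A's choice at the node after H and at the node after H-d can never be reached regardless of what Firm B does, so varying those choices leaves every outcome unchanged.
Holding the reachable choices fixed and varying the unreachable ones freely already gives 2 × 3 = 6 equivalent strategies.
No other strategy reproduces this row, so those 6 are the full class: T/c/p/Hi, T/c/s/Hi, T/c/t/Hi, T/d/p/Hi, T/d/s/Hi, T/d/t/Hi.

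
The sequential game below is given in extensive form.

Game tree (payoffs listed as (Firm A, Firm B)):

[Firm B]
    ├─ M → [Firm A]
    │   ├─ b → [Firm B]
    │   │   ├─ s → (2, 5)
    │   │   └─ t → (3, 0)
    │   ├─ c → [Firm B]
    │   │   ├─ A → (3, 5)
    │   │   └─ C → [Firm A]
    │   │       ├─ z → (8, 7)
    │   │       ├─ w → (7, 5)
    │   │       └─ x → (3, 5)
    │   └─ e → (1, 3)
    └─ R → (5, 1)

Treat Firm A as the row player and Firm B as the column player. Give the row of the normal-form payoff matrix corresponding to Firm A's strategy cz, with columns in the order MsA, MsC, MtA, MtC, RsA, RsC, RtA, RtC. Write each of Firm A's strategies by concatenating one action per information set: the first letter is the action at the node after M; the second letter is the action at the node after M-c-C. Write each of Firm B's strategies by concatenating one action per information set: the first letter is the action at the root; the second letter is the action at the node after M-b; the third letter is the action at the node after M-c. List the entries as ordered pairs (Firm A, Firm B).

(3,5) (8,7) (3,5) (8,7) (5,1) (5,1) (5,1) (5,1)

vs MsA: Firm B plays M → Firm A plays c at [M] → Firm B plays A at [M-c] → (3, 5)
vs MsC: Firm B plays M → Firm A plays c at [M] → Firm B plays C at [M-c] → Firm A plays z at [M-c-C] → (8, 7)
vs MtA: Firm B plays M → Firm A plays c at [M] → Firm B plays A at [M-c] → (3, 5)
vs MtC: Firm B plays M → Firm A plays c at [M] → Firm B plays C at [M-c] → Firm A plays z at [M-c-C] → (8, 7)
vs RsA: Firm B plays R → (5, 1)
vs RsC: Firm B plays R → (5, 1)
vs RtA: Firm B plays R → (5, 1)
vs RtC: Firm B plays R → (5, 1)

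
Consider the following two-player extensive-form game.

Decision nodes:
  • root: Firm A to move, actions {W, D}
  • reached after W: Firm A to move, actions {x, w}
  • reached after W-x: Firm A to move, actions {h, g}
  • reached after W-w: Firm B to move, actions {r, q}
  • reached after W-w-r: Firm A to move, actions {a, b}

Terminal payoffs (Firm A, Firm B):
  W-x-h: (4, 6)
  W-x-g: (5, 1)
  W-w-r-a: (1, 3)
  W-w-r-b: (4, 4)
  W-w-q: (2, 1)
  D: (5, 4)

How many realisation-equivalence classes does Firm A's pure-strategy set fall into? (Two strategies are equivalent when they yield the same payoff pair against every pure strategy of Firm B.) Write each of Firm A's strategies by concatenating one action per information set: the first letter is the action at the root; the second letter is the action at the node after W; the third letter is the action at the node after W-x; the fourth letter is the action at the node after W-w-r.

5

Firm A has 16 pure strategies: Wxha, Wxhb, Wxga, Wxgb, Wwha, Wwhb, Wwga, Wwgb, Dxha, Dxhb, Dxga, Dxgb, Dwha, Dwhb, Dwga, Dwgb. Columns: r, q.
{Wxha, Wxhb} → row (4,6) (4,6)
{Wxga, Wxgb} → row (5,1) (5,1)
{Wwha, Wwga} → row (1,3) (2,1)
{Wwhb, Wwgb} → row (4,4) (2,1)
{Dxha, Dxhb, Dxga, Dxgb, Dwha, Dwhb, Dwga, Dwgb} → row (5,4) (5,4)
That's 5 distinct rows out of 16 strategies.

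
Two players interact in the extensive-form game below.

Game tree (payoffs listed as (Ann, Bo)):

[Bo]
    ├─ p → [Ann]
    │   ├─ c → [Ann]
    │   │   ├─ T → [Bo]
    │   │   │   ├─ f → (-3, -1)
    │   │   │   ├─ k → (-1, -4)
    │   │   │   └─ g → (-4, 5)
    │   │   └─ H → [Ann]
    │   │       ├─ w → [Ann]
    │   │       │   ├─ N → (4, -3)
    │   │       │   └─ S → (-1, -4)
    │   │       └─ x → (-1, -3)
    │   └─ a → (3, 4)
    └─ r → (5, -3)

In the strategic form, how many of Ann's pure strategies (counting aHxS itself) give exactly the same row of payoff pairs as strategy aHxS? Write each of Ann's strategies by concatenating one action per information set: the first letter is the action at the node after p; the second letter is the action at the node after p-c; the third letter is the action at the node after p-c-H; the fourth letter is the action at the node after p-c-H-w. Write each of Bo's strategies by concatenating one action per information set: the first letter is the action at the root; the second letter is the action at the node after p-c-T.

Row for aHxS (columns pf, pk, pg, rf, rk, rg): (3,4) (3,4) (3,4) (5,-3) (5,-3) (5,-3).
Under aHxS, Ann's choice at the node after p-c and at the node after p-c-H and at the node after p-c-H-w can never be reached regardless of what Bo does, so varying those choices leaves every outcome unchanged.
Holding the reachable choices fixed and varying the unreachable ones freely already gives 2 × 2 × 2 = 8 equivalent strategies.
No other strategy reproduces this row, so those 8 are the full class: aTwN, aTwS, aTxN, aTxS, aHwN, aHwS, aHxN, aHxS.

8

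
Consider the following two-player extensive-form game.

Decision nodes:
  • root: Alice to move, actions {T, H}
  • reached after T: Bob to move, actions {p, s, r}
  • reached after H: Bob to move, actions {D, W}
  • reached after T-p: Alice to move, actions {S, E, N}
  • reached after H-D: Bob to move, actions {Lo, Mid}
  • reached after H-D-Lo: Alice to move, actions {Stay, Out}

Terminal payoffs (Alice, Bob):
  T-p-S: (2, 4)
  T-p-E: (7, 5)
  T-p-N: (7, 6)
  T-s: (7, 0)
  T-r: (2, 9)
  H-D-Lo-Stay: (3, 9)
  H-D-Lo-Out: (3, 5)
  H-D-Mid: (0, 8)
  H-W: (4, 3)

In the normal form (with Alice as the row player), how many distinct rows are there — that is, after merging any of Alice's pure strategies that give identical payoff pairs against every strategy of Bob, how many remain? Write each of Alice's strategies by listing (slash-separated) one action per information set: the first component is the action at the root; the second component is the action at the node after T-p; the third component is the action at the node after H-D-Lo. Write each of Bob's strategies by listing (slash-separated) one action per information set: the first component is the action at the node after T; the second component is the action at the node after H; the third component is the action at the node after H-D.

5

Alice has 12 pure strategies: T/S/Stay, T/S/Out, T/E/Stay, T/E/Out, T/N/Stay, T/N/Out, H/S/Stay, H/S/Out, H/E/Stay, H/E/Out, H/N/Stay, H/N/Out. Columns: p/D/Lo, p/D/Mid, p/W/Lo, p/W/Mid, s/D/Lo, s/D/Mid, s/W/Lo, s/W/Mid, r/D/Lo, r/D/Mid, r/W/Lo, r/W/Mid.
{T/S/Stay, T/S/Out} → row (2,4) (2,4) (2,4) (2,4) (7,0) (7,0) (7,0) (7,0) (2,9) (2,9) (2,9) (2,9)
{T/E/Stay, T/E/Out} → row (7,5) (7,5) (7,5) (7,5) (7,0) (7,0) (7,0) (7,0) (2,9) (2,9) (2,9) (2,9)
{T/N/Stay, T/N/Out} → row (7,6) (7,6) (7,6) (7,6) (7,0) (7,0) (7,0) (7,0) (2,9) (2,9) (2,9) (2,9)
{H/S/Stay, H/E/Stay, H/N/Stay} → row (3,9) (0,8) (4,3) (4,3) (3,9) (0,8) (4,3) (4,3) (3,9) (0,8) (4,3) (4,3)
{H/S/Out, H/E/Out, H/N/Out} → row (3,5) (0,8) (4,3) (4,3) (3,5) (0,8) (4,3) (4,3) (3,5) (0,8) (4,3) (4,3)
That's 5 distinct rows out of 12 strategies.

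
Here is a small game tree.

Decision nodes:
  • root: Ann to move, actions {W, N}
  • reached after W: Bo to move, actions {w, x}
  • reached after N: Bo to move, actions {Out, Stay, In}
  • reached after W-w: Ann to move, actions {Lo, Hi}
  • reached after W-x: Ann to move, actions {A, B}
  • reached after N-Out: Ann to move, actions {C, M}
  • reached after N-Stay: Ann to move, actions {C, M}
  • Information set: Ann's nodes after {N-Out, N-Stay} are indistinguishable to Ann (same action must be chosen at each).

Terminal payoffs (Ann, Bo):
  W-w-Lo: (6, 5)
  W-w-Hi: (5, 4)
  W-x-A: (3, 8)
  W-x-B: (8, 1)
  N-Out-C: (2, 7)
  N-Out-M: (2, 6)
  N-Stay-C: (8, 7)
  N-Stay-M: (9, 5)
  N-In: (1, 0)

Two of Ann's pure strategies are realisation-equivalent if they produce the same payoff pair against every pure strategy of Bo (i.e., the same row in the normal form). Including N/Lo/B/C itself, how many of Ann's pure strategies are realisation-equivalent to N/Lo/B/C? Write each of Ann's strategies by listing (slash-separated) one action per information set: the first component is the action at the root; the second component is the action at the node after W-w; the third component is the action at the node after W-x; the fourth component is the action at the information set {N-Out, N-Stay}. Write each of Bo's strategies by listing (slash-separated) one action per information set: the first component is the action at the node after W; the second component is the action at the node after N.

4

Row for N/Lo/B/C (columns w/Out, w/Stay, w/In, x/Out, x/Stay, x/In): (2,7) (8,7) (1,0) (2,7) (8,7) (1,0).
Under N/Lo/B/C, Ann's choice at the node after W-w and at the node after W-x can never be reached regardless of what Bo does, so varying those choices leaves every outcome unchanged.
Holding the reachable choices fixed and varying the unreachable ones freely already gives 2 × 2 = 4 equivalent strategies.
No other strategy reproduces this row, so those 4 are the full class: N/Lo/A/C, N/Lo/B/C, N/Hi/A/C, N/Hi/B/C.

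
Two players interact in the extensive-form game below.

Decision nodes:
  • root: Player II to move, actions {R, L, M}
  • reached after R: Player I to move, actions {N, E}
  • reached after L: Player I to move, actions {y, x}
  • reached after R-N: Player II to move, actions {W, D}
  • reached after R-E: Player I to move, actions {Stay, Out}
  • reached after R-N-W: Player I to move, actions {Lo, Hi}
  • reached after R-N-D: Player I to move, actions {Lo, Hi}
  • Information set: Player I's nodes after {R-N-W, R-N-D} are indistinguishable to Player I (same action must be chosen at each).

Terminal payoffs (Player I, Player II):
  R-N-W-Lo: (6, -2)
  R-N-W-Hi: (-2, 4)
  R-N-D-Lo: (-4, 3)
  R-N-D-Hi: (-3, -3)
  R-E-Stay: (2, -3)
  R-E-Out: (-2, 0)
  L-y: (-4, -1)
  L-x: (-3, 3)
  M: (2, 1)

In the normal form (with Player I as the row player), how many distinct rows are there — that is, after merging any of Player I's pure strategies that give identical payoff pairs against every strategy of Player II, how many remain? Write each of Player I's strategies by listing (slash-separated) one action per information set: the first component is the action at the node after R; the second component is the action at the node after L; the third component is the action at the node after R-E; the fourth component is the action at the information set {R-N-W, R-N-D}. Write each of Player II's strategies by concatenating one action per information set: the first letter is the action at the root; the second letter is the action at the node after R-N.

8

Player I has 16 pure strategies: N/y/Stay/Lo, N/y/Stay/Hi, N/y/Out/Lo, N/y/Out/Hi, N/x/Stay/Lo, N/x/Stay/Hi, N/x/Out/Lo, N/x/Out/Hi, E/y/Stay/Lo, E/y/Stay/Hi, E/y/Out/Lo, E/y/Out/Hi, E/x/Stay/Lo, E/x/Stay/Hi, E/x/Out/Lo, E/x/Out/Hi. Columns: RW, RD, LW, LD, MW, MD.
{N/y/Stay/Lo, N/y/Out/Lo} → row (6,-2) (-4,3) (-4,-1) (-4,-1) (2,1) (2,1)
{N/y/Stay/Hi, N/y/Out/Hi} → row (-2,4) (-3,-3) (-4,-1) (-4,-1) (2,1) (2,1)
{N/x/Stay/Lo, N/x/Out/Lo} → row (6,-2) (-4,3) (-3,3) (-3,3) (2,1) (2,1)
{N/x/Stay/Hi, N/x/Out/Hi} → row (-2,4) (-3,-3) (-3,3) (-3,3) (2,1) (2,1)
{E/y/Stay/Lo, E/y/Stay/Hi} → row (2,-3) (2,-3) (-4,-1) (-4,-1) (2,1) (2,1)
{E/y/Out/Lo, E/y/Out/Hi} → row (-2,0) (-2,0) (-4,-1) (-4,-1) (2,1) (2,1)
{E/x/Stay/Lo, E/x/Stay/Hi} → row (2,-3) (2,-3) (-3,3) (-3,3) (2,1) (2,1)
{E/x/Out/Lo, E/x/Out/Hi} → row (-2,0) (-2,0) (-3,3) (-3,3) (2,1) (2,1)
That's 8 distinct rows out of 16 strategies.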